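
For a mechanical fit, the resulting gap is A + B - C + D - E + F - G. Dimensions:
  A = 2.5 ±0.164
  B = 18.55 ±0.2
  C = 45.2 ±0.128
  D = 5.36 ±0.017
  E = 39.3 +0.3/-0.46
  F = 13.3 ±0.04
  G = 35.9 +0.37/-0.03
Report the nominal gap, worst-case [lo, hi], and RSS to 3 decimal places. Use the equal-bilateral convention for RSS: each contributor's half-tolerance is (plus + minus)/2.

nominal=-80.690 wc=[-81.909,-79.651] rss=0.519

Stack each dimension's contribution:
  +A: nom +2.500 → Σnom=2.500; wc +0.164/-0.164 → slack +0.164/-0.164; half-tol=0.164, Σhalf²=0.026896
  +B: nom +18.550 → Σnom=21.050; wc +0.200/-0.200 → slack +0.364/-0.364; half-tol=0.200, Σhalf²=0.066896
  -C: nom -45.200 → Σnom=-24.150; wc +0.128/-0.128 → slack +0.492/-0.492; half-tol=0.128, Σhalf²=0.083280
  +D: nom +5.360 → Σnom=-18.790; wc +0.017/-0.017 → slack +0.509/-0.509; half-tol=0.017, Σhalf²=0.083569
  -E: nom -39.300 → Σnom=-58.090; wc +0.460/-0.300 → slack +0.969/-0.809; half-tol=0.380, Σhalf²=0.227969
  +F: nom +13.300 → Σnom=-44.790; wc +0.040/-0.040 → slack +1.009/-0.849; half-tol=0.040, Σhalf²=0.229569
  -G: nom -35.900 → Σnom=-80.690; wc +0.030/-0.370 → slack +1.039/-1.219; half-tol=0.200, Σhalf²=0.269569
Nominal = -80.690. Worst-case = [-80.690 - 1.219, -80.690 + 1.039] = [-81.909, -79.651]. RSS = √0.269569 = 0.519.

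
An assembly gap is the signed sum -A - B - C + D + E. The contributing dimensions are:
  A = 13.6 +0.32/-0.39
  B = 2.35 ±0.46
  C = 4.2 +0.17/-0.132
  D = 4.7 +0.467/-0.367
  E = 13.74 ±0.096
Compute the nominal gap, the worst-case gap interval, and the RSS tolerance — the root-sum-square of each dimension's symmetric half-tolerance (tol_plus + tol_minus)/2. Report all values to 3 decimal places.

nominal=-1.710 wc=[-3.123,-0.165] rss=0.737

Stack each dimension's contribution:
  -A: nom -13.600 → Σnom=-13.600; wc +0.390/-0.320 → slack +0.390/-0.320; half-tol=0.355, Σhalf²=0.126025
  -B: nom -2.350 → Σnom=-15.950; wc +0.460/-0.460 → slack +0.850/-0.780; half-tol=0.460, Σhalf²=0.337625
  -C: nom -4.200 → Σnom=-20.150; wc +0.132/-0.170 → slack +0.982/-0.950; half-tol=0.151, Σhalf²=0.360426
  +D: nom +4.700 → Σnom=-15.450; wc +0.467/-0.367 → slack +1.449/-1.317; half-tol=0.417, Σhalf²=0.534315
  +E: nom +13.740 → Σnom=-1.710; wc +0.096/-0.096 → slack +1.545/-1.413; half-tol=0.096, Σhalf²=0.543531
Nominal = -1.710. Worst-case = [-1.710 - 1.413, -1.710 + 1.545] = [-3.123, -0.165]. RSS = √0.543531 = 0.737.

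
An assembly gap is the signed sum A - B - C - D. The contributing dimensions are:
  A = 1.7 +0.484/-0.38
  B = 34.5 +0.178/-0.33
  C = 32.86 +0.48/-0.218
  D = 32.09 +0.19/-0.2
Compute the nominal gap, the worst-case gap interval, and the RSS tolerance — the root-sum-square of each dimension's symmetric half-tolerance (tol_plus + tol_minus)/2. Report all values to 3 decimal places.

Stack each dimension's contribution:
  +A: nom +1.700 → Σnom=1.700; wc +0.484/-0.380 → slack +0.484/-0.380; half-tol=0.432, Σhalf²=0.186624
  -B: nom -34.500 → Σnom=-32.800; wc +0.330/-0.178 → slack +0.814/-0.558; half-tol=0.254, Σhalf²=0.251140
  -C: nom -32.860 → Σnom=-65.660; wc +0.218/-0.480 → slack +1.032/-1.038; half-tol=0.349, Σhalf²=0.372941
  -D: nom -32.090 → Σnom=-97.750; wc +0.200/-0.190 → slack +1.232/-1.228; half-tol=0.195, Σhalf²=0.410966
Nominal = -97.750. Worst-case = [-97.750 - 1.228, -97.750 + 1.232] = [-98.978, -96.518]. RSS = √0.410966 = 0.641.

nominal=-97.750 wc=[-98.978,-96.518] rss=0.641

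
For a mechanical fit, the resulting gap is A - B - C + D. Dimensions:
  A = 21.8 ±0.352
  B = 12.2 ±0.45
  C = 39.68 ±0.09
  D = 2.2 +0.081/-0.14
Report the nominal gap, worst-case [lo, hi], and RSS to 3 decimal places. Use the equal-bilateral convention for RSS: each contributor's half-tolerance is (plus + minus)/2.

nominal=-27.880 wc=[-28.912,-26.907] rss=0.589

Stack each dimension's contribution:
  +A: nom +21.800 → Σnom=21.800; wc +0.352/-0.352 → slack +0.352/-0.352; half-tol=0.352, Σhalf²=0.123904
  -B: nom -12.200 → Σnom=9.600; wc +0.450/-0.450 → slack +0.802/-0.802; half-tol=0.450, Σhalf²=0.326404
  -C: nom -39.680 → Σnom=-30.080; wc +0.090/-0.090 → slack +0.892/-0.892; half-tol=0.090, Σhalf²=0.334504
  +D: nom +2.200 → Σnom=-27.880; wc +0.081/-0.140 → slack +0.973/-1.032; half-tol=0.111, Σhalf²=0.346714
Nominal = -27.880. Worst-case = [-27.880 - 1.032, -27.880 + 0.973] = [-28.912, -26.907]. RSS = √0.346714 = 0.589.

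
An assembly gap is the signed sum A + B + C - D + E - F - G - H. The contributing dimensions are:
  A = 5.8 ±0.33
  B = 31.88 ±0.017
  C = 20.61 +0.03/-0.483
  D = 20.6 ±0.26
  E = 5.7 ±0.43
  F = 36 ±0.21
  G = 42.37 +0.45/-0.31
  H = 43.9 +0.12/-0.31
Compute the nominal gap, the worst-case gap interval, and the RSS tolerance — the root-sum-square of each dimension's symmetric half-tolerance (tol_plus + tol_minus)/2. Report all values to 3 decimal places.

Stack each dimension's contribution:
  +A: nom +5.800 → Σnom=5.800; wc +0.330/-0.330 → slack +0.330/-0.330; half-tol=0.330, Σhalf²=0.108900
  +B: nom +31.880 → Σnom=37.680; wc +0.017/-0.017 → slack +0.347/-0.347; half-tol=0.017, Σhalf²=0.109189
  +C: nom +20.610 → Σnom=58.290; wc +0.030/-0.483 → slack +0.377/-0.830; half-tol=0.257, Σhalf²=0.174981
  -D: nom -20.600 → Σnom=37.690; wc +0.260/-0.260 → slack +0.637/-1.090; half-tol=0.260, Σhalf²=0.242581
  +E: nom +5.700 → Σnom=43.390; wc +0.430/-0.430 → slack +1.067/-1.520; half-tol=0.430, Σhalf²=0.427481
  -F: nom -36.000 → Σnom=7.390; wc +0.210/-0.210 → slack +1.277/-1.730; half-tol=0.210, Σhalf²=0.471581
  -G: nom -42.370 → Σnom=-34.980; wc +0.310/-0.450 → slack +1.587/-2.180; half-tol=0.380, Σhalf²=0.615981
  -H: nom -43.900 → Σnom=-78.880; wc +0.310/-0.120 → slack +1.897/-2.300; half-tol=0.215, Σhalf²=0.662206
Nominal = -78.880. Worst-case = [-78.880 - 2.300, -78.880 + 1.897] = [-81.180, -76.983]. RSS = √0.662206 = 0.814.

nominal=-78.880 wc=[-81.180,-76.983] rss=0.814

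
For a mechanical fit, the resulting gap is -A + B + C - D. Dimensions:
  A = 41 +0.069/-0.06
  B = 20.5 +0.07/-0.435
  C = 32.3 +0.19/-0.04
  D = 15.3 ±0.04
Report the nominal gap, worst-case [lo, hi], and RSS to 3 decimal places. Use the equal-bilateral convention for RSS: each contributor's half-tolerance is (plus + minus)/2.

Stack each dimension's contribution:
  -A: nom -41.000 → Σnom=-41.000; wc +0.060/-0.069 → slack +0.060/-0.069; half-tol=0.065, Σhalf²=0.004160
  +B: nom +20.500 → Σnom=-20.500; wc +0.070/-0.435 → slack +0.130/-0.504; half-tol=0.253, Σhalf²=0.067917
  +C: nom +32.300 → Σnom=11.800; wc +0.190/-0.040 → slack +0.320/-0.544; half-tol=0.115, Σhalf²=0.081142
  -D: nom -15.300 → Σnom=-3.500; wc +0.040/-0.040 → slack +0.360/-0.584; half-tol=0.040, Σhalf²=0.082742
Nominal = -3.500. Worst-case = [-3.500 - 0.584, -3.500 + 0.360] = [-4.084, -3.140]. RSS = √0.082742 = 0.288.

nominal=-3.500 wc=[-4.084,-3.140] rss=0.288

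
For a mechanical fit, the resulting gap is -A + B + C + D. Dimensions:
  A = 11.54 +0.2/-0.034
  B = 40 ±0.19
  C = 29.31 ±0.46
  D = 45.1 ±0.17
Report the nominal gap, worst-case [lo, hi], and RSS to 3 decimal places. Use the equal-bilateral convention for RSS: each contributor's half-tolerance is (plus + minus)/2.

Stack each dimension's contribution:
  -A: nom -11.540 → Σnom=-11.540; wc +0.034/-0.200 → slack +0.034/-0.200; half-tol=0.117, Σhalf²=0.013689
  +B: nom +40.000 → Σnom=28.460; wc +0.190/-0.190 → slack +0.224/-0.390; half-tol=0.190, Σhalf²=0.049789
  +C: nom +29.310 → Σnom=57.770; wc +0.460/-0.460 → slack +0.684/-0.850; half-tol=0.460, Σhalf²=0.261389
  +D: nom +45.100 → Σnom=102.870; wc +0.170/-0.170 → slack +0.854/-1.020; half-tol=0.170, Σhalf²=0.290289
Nominal = 102.870. Worst-case = [102.870 - 1.020, 102.870 + 0.854] = [101.850, 103.724]. RSS = √0.290289 = 0.539.

nominal=102.870 wc=[101.850,103.724] rss=0.539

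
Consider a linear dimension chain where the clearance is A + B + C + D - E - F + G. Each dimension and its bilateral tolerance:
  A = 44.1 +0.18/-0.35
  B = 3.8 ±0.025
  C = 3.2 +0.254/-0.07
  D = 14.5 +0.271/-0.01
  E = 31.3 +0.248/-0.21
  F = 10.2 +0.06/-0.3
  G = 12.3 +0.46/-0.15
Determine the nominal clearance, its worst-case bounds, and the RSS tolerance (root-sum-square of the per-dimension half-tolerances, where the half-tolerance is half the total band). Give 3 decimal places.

Stack each dimension's contribution:
  +A: nom +44.100 → Σnom=44.100; wc +0.180/-0.350 → slack +0.180/-0.350; half-tol=0.265, Σhalf²=0.070225
  +B: nom +3.800 → Σnom=47.900; wc +0.025/-0.025 → slack +0.205/-0.375; half-tol=0.025, Σhalf²=0.070850
  +C: nom +3.200 → Σnom=51.100; wc +0.254/-0.070 → slack +0.459/-0.445; half-tol=0.162, Σhalf²=0.097094
  +D: nom +14.500 → Σnom=65.600; wc +0.271/-0.010 → slack +0.730/-0.455; half-tol=0.141, Σhalf²=0.116834
  -E: nom -31.300 → Σnom=34.300; wc +0.210/-0.248 → slack +0.940/-0.703; half-tol=0.229, Σhalf²=0.169275
  -F: nom -10.200 → Σnom=24.100; wc +0.300/-0.060 → slack +1.240/-0.763; half-tol=0.180, Σhalf²=0.201675
  +G: nom +12.300 → Σnom=36.400; wc +0.460/-0.150 → slack +1.700/-0.913; half-tol=0.305, Σhalf²=0.294700
Nominal = 36.400. Worst-case = [36.400 - 0.913, 36.400 + 1.700] = [35.487, 38.100]. RSS = √0.294700 = 0.543.

nominal=36.400 wc=[35.487,38.100] rss=0.543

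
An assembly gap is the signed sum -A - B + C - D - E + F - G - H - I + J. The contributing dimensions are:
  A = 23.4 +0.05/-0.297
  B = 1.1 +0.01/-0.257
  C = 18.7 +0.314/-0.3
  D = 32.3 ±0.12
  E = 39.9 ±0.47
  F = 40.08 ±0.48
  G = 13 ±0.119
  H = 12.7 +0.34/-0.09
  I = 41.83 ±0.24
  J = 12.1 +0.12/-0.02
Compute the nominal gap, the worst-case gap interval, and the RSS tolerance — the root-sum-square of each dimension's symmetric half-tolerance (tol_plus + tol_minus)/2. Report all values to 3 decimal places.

nominal=-93.350 wc=[-95.499,-90.843] rss=0.855

Stack each dimension's contribution:
  -A: nom -23.400 → Σnom=-23.400; wc +0.297/-0.050 → slack +0.297/-0.050; half-tol=0.173, Σhalf²=0.030102
  -B: nom -1.100 → Σnom=-24.500; wc +0.257/-0.010 → slack +0.554/-0.060; half-tol=0.134, Σhalf²=0.047924
  +C: nom +18.700 → Σnom=-5.800; wc +0.314/-0.300 → slack +0.868/-0.360; half-tol=0.307, Σhalf²=0.142174
  -D: nom -32.300 → Σnom=-38.100; wc +0.120/-0.120 → slack +0.988/-0.480; half-tol=0.120, Σhalf²=0.156574
  -E: nom -39.900 → Σnom=-78.000; wc +0.470/-0.470 → slack +1.458/-0.950; half-tol=0.470, Σhalf²=0.377474
  +F: nom +40.080 → Σnom=-37.920; wc +0.480/-0.480 → slack +1.938/-1.430; half-tol=0.480, Σhalf²=0.607873
  -G: nom -13.000 → Σnom=-50.920; wc +0.119/-0.119 → slack +2.057/-1.549; half-tol=0.119, Σhalf²=0.622034
  -H: nom -12.700 → Σnom=-63.620; wc +0.090/-0.340 → slack +2.147/-1.889; half-tol=0.215, Σhalf²=0.668259
  -I: nom -41.830 → Σnom=-105.450; wc +0.240/-0.240 → slack +2.387/-2.129; half-tol=0.240, Σhalf²=0.725859
  +J: nom +12.100 → Σnom=-93.350; wc +0.120/-0.020 → slack +2.507/-2.149; half-tol=0.070, Σhalf²=0.730759
Nominal = -93.350. Worst-case = [-93.350 - 2.149, -93.350 + 2.507] = [-95.499, -90.843]. RSS = √0.730759 = 0.855.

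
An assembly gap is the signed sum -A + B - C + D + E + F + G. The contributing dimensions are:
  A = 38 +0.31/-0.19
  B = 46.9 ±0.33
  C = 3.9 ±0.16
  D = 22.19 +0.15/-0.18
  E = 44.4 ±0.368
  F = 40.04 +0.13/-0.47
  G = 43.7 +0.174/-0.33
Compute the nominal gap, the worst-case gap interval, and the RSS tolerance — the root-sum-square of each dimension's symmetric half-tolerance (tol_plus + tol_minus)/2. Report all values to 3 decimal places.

nominal=155.330 wc=[153.182,156.832] rss=0.716

Stack each dimension's contribution:
  -A: nom -38.000 → Σnom=-38.000; wc +0.190/-0.310 → slack +0.190/-0.310; half-tol=0.250, Σhalf²=0.062500
  +B: nom +46.900 → Σnom=8.900; wc +0.330/-0.330 → slack +0.520/-0.640; half-tol=0.330, Σhalf²=0.171400
  -C: nom -3.900 → Σnom=5.000; wc +0.160/-0.160 → slack +0.680/-0.800; half-tol=0.160, Σhalf²=0.197000
  +D: nom +22.190 → Σnom=27.190; wc +0.150/-0.180 → slack +0.830/-0.980; half-tol=0.165, Σhalf²=0.224225
  +E: nom +44.400 → Σnom=71.590; wc +0.368/-0.368 → slack +1.198/-1.348; half-tol=0.368, Σhalf²=0.359649
  +F: nom +40.040 → Σnom=111.630; wc +0.130/-0.470 → slack +1.328/-1.818; half-tol=0.300, Σhalf²=0.449649
  +G: nom +43.700 → Σnom=155.330; wc +0.174/-0.330 → slack +1.502/-2.148; half-tol=0.252, Σhalf²=0.513153
Nominal = 155.330. Worst-case = [155.330 - 2.148, 155.330 + 1.502] = [153.182, 156.832]. RSS = √0.513153 = 0.716.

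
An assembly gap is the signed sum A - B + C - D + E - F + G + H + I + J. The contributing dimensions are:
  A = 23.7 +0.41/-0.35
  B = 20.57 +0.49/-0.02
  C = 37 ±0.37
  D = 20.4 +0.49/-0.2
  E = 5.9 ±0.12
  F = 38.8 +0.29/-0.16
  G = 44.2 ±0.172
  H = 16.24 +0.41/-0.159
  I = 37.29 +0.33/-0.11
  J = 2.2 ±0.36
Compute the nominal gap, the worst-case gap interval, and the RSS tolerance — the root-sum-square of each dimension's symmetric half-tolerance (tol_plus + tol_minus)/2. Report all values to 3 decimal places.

Stack each dimension's contribution:
  +A: nom +23.700 → Σnom=23.700; wc +0.410/-0.350 → slack +0.410/-0.350; half-tol=0.380, Σhalf²=0.144400
  -B: nom -20.570 → Σnom=3.130; wc +0.020/-0.490 → slack +0.430/-0.840; half-tol=0.255, Σhalf²=0.209425
  +C: nom +37.000 → Σnom=40.130; wc +0.370/-0.370 → slack +0.800/-1.210; half-tol=0.370, Σhalf²=0.346325
  -D: nom -20.400 → Σnom=19.730; wc +0.200/-0.490 → slack +1.000/-1.700; half-tol=0.345, Σhalf²=0.465350
  +E: nom +5.900 → Σnom=25.630; wc +0.120/-0.120 → slack +1.120/-1.820; half-tol=0.120, Σhalf²=0.479750
  -F: nom -38.800 → Σnom=-13.170; wc +0.160/-0.290 → slack +1.280/-2.110; half-tol=0.225, Σhalf²=0.530375
  +G: nom +44.200 → Σnom=31.030; wc +0.172/-0.172 → slack +1.452/-2.282; half-tol=0.172, Σhalf²=0.559959
  +H: nom +16.240 → Σnom=47.270; wc +0.410/-0.159 → slack +1.862/-2.441; half-tol=0.284, Σhalf²=0.640899
  +I: nom +37.290 → Σnom=84.560; wc +0.330/-0.110 → slack +2.192/-2.551; half-tol=0.220, Σhalf²=0.689299
  +J: nom +2.200 → Σnom=86.760; wc +0.360/-0.360 → slack +2.552/-2.911; half-tol=0.360, Σhalf²=0.818899
Nominal = 86.760. Worst-case = [86.760 - 2.911, 86.760 + 2.552] = [83.849, 89.312]. RSS = √0.818899 = 0.905.

nominal=86.760 wc=[83.849,89.312] rss=0.905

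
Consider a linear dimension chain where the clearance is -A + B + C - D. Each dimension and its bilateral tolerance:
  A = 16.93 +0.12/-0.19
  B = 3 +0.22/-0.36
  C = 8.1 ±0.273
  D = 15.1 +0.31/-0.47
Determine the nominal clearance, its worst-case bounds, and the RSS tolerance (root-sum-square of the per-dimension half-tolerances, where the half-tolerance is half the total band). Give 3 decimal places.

nominal=-20.930 wc=[-21.993,-19.777] rss=0.579

Stack each dimension's contribution:
  -A: nom -16.930 → Σnom=-16.930; wc +0.190/-0.120 → slack +0.190/-0.120; half-tol=0.155, Σhalf²=0.024025
  +B: nom +3.000 → Σnom=-13.930; wc +0.220/-0.360 → slack +0.410/-0.480; half-tol=0.290, Σhalf²=0.108125
  +C: nom +8.100 → Σnom=-5.830; wc +0.273/-0.273 → slack +0.683/-0.753; half-tol=0.273, Σhalf²=0.182654
  -D: nom -15.100 → Σnom=-20.930; wc +0.470/-0.310 → slack +1.153/-1.063; half-tol=0.390, Σhalf²=0.334754
Nominal = -20.930. Worst-case = [-20.930 - 1.063, -20.930 + 1.153] = [-21.993, -19.777]. RSS = √0.334754 = 0.579.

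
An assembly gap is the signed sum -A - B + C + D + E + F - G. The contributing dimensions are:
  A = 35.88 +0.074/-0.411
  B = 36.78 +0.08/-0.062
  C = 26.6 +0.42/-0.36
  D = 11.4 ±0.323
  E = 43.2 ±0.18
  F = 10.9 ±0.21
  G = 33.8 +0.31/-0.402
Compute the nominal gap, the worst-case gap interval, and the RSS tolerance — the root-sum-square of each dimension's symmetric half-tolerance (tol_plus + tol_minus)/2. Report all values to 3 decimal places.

nominal=-14.360 wc=[-15.897,-12.352] rss=0.724

Stack each dimension's contribution:
  -A: nom -35.880 → Σnom=-35.880; wc +0.411/-0.074 → slack +0.411/-0.074; half-tol=0.242, Σhalf²=0.058806
  -B: nom -36.780 → Σnom=-72.660; wc +0.062/-0.080 → slack +0.473/-0.154; half-tol=0.071, Σhalf²=0.063847
  +C: nom +26.600 → Σnom=-46.060; wc +0.420/-0.360 → slack +0.893/-0.514; half-tol=0.390, Σhalf²=0.215947
  +D: nom +11.400 → Σnom=-34.660; wc +0.323/-0.323 → slack +1.216/-0.837; half-tol=0.323, Σhalf²=0.320276
  +E: nom +43.200 → Σnom=8.540; wc +0.180/-0.180 → slack +1.396/-1.017; half-tol=0.180, Σhalf²=0.352676
  +F: nom +10.900 → Σnom=19.440; wc +0.210/-0.210 → slack +1.606/-1.227; half-tol=0.210, Σhalf²=0.396776
  -G: nom -33.800 → Σnom=-14.360; wc +0.402/-0.310 → slack +2.008/-1.537; half-tol=0.356, Σhalf²=0.523512
Nominal = -14.360. Worst-case = [-14.360 - 1.537, -14.360 + 2.008] = [-15.897, -12.352]. RSS = √0.523512 = 0.724.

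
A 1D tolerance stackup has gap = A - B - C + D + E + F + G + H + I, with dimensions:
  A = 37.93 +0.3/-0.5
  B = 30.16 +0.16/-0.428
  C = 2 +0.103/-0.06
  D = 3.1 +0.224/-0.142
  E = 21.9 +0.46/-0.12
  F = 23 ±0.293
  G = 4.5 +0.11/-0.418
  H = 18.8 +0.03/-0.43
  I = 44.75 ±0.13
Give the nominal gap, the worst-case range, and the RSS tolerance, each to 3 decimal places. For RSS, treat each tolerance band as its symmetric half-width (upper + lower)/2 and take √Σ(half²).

Stack each dimension's contribution:
  +A: nom +37.930 → Σnom=37.930; wc +0.300/-0.500 → slack +0.300/-0.500; half-tol=0.400, Σhalf²=0.160000
  -B: nom -30.160 → Σnom=7.770; wc +0.428/-0.160 → slack +0.728/-0.660; half-tol=0.294, Σhalf²=0.246436
  -C: nom -2.000 → Σnom=5.770; wc +0.060/-0.103 → slack +0.788/-0.763; half-tol=0.081, Σhalf²=0.253078
  +D: nom +3.100 → Σnom=8.870; wc +0.224/-0.142 → slack +1.012/-0.905; half-tol=0.183, Σhalf²=0.286567
  +E: nom +21.900 → Σnom=30.770; wc +0.460/-0.120 → slack +1.472/-1.025; half-tol=0.290, Σhalf²=0.370667
  +F: nom +23.000 → Σnom=53.770; wc +0.293/-0.293 → slack +1.765/-1.318; half-tol=0.293, Σhalf²=0.456516
  +G: nom +4.500 → Σnom=58.270; wc +0.110/-0.418 → slack +1.875/-1.736; half-tol=0.264, Σhalf²=0.526212
  +H: nom +18.800 → Σnom=77.070; wc +0.030/-0.430 → slack +1.905/-2.166; half-tol=0.230, Σhalf²=0.579112
  +I: nom +44.750 → Σnom=121.820; wc +0.130/-0.130 → slack +2.035/-2.296; half-tol=0.130, Σhalf²=0.596012
Nominal = 121.820. Worst-case = [121.820 - 2.296, 121.820 + 2.035] = [119.524, 123.855]. RSS = √0.596012 = 0.772.

nominal=121.820 wc=[119.524,123.855] rss=0.772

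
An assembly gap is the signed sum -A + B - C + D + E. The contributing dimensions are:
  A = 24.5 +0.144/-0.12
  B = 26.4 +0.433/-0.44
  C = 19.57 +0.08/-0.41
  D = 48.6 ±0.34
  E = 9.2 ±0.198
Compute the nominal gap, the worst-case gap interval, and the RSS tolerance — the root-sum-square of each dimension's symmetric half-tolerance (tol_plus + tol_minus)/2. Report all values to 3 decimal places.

nominal=40.130 wc=[38.928,41.631] rss=0.650

Stack each dimension's contribution:
  -A: nom -24.500 → Σnom=-24.500; wc +0.120/-0.144 → slack +0.120/-0.144; half-tol=0.132, Σhalf²=0.017424
  +B: nom +26.400 → Σnom=1.900; wc +0.433/-0.440 → slack +0.553/-0.584; half-tol=0.436, Σhalf²=0.207956
  -C: nom -19.570 → Σnom=-17.670; wc +0.410/-0.080 → slack +0.963/-0.664; half-tol=0.245, Σhalf²=0.267981
  +D: nom +48.600 → Σnom=30.930; wc +0.340/-0.340 → slack +1.303/-1.004; half-tol=0.340, Σhalf²=0.383581
  +E: nom +9.200 → Σnom=40.130; wc +0.198/-0.198 → slack +1.501/-1.202; half-tol=0.198, Σhalf²=0.422785
Nominal = 40.130. Worst-case = [40.130 - 1.202, 40.130 + 1.501] = [38.928, 41.631]. RSS = √0.422785 = 0.650.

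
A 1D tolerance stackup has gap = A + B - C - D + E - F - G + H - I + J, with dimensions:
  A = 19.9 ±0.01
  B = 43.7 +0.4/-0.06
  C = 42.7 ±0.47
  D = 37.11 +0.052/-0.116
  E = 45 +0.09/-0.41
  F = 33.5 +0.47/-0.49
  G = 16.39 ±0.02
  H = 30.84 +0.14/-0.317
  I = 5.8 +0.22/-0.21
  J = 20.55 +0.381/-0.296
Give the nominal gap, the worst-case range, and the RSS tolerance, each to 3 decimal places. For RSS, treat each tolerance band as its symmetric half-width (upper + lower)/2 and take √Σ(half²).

nominal=24.490 wc=[22.165,26.817] rss=0.887

Stack each dimension's contribution:
  +A: nom +19.900 → Σnom=19.900; wc +0.010/-0.010 → slack +0.010/-0.010; half-tol=0.010, Σhalf²=0.000100
  +B: nom +43.700 → Σnom=63.600; wc +0.400/-0.060 → slack +0.410/-0.070; half-tol=0.230, Σhalf²=0.053000
  -C: nom -42.700 → Σnom=20.900; wc +0.470/-0.470 → slack +0.880/-0.540; half-tol=0.470, Σhalf²=0.273900
  -D: nom -37.110 → Σnom=-16.210; wc +0.116/-0.052 → slack +0.996/-0.592; half-tol=0.084, Σhalf²=0.280956
  +E: nom +45.000 → Σnom=28.790; wc +0.090/-0.410 → slack +1.086/-1.002; half-tol=0.250, Σhalf²=0.343456
  -F: nom -33.500 → Σnom=-4.710; wc +0.490/-0.470 → slack +1.576/-1.472; half-tol=0.480, Σhalf²=0.573856
  -G: nom -16.390 → Σnom=-21.100; wc +0.020/-0.020 → slack +1.596/-1.492; half-tol=0.020, Σhalf²=0.574256
  +H: nom +30.840 → Σnom=9.740; wc +0.140/-0.317 → slack +1.736/-1.809; half-tol=0.229, Σhalf²=0.626468
  -I: nom -5.800 → Σnom=3.940; wc +0.210/-0.220 → slack +1.946/-2.029; half-tol=0.215, Σhalf²=0.672693
  +J: nom +20.550 → Σnom=24.490; wc +0.381/-0.296 → slack +2.327/-2.325; half-tol=0.339, Σhalf²=0.787275
Nominal = 24.490. Worst-case = [24.490 - 2.325, 24.490 + 2.327] = [22.165, 26.817]. RSS = √0.787275 = 0.887.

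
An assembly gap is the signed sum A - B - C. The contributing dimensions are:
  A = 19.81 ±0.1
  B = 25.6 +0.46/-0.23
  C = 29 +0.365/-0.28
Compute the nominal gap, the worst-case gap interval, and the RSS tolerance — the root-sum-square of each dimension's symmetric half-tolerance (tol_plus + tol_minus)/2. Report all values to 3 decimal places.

nominal=-34.790 wc=[-35.715,-34.180] rss=0.483

Stack each dimension's contribution:
  +A: nom +19.810 → Σnom=19.810; wc +0.100/-0.100 → slack +0.100/-0.100; half-tol=0.100, Σhalf²=0.010000
  -B: nom -25.600 → Σnom=-5.790; wc +0.230/-0.460 → slack +0.330/-0.560; half-tol=0.345, Σhalf²=0.129025
  -C: nom -29.000 → Σnom=-34.790; wc +0.280/-0.365 → slack +0.610/-0.925; half-tol=0.323, Σhalf²=0.233031
Nominal = -34.790. Worst-case = [-34.790 - 0.925, -34.790 + 0.610] = [-35.715, -34.180]. RSS = √0.233031 = 0.483.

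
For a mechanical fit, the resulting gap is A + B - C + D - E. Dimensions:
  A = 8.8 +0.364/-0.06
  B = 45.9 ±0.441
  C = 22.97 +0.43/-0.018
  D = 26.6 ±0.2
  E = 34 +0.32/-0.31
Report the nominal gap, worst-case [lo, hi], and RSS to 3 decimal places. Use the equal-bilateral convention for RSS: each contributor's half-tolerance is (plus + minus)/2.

Stack each dimension's contribution:
  +A: nom +8.800 → Σnom=8.800; wc +0.364/-0.060 → slack +0.364/-0.060; half-tol=0.212, Σhalf²=0.044944
  +B: nom +45.900 → Σnom=54.700; wc +0.441/-0.441 → slack +0.805/-0.501; half-tol=0.441, Σhalf²=0.239425
  -C: nom -22.970 → Σnom=31.730; wc +0.018/-0.430 → slack +0.823/-0.931; half-tol=0.224, Σhalf²=0.289601
  +D: nom +26.600 → Σnom=58.330; wc +0.200/-0.200 → slack +1.023/-1.131; half-tol=0.200, Σhalf²=0.329601
  -E: nom -34.000 → Σnom=24.330; wc +0.310/-0.320 → slack +1.333/-1.451; half-tol=0.315, Σhalf²=0.428826
Nominal = 24.330. Worst-case = [24.330 - 1.451, 24.330 + 1.333] = [22.879, 25.663]. RSS = √0.428826 = 0.655.

nominal=24.330 wc=[22.879,25.663] rss=0.655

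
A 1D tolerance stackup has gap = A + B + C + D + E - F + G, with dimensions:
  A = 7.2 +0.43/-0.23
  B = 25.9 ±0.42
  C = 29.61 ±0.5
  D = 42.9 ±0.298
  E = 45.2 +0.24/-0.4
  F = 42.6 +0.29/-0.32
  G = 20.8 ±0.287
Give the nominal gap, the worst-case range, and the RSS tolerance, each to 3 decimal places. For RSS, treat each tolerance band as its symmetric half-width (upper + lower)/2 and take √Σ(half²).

Stack each dimension's contribution:
  +A: nom +7.200 → Σnom=7.200; wc +0.430/-0.230 → slack +0.430/-0.230; half-tol=0.330, Σhalf²=0.108900
  +B: nom +25.900 → Σnom=33.100; wc +0.420/-0.420 → slack +0.850/-0.650; half-tol=0.420, Σhalf²=0.285300
  +C: nom +29.610 → Σnom=62.710; wc +0.500/-0.500 → slack +1.350/-1.150; half-tol=0.500, Σhalf²=0.535300
  +D: nom +42.900 → Σnom=105.610; wc +0.298/-0.298 → slack +1.648/-1.448; half-tol=0.298, Σhalf²=0.624104
  +E: nom +45.200 → Σnom=150.810; wc +0.240/-0.400 → slack +1.888/-1.848; half-tol=0.320, Σhalf²=0.726504
  -F: nom -42.600 → Σnom=108.210; wc +0.320/-0.290 → slack +2.208/-2.138; half-tol=0.305, Σhalf²=0.819529
  +G: nom +20.800 → Σnom=129.010; wc +0.287/-0.287 → slack +2.495/-2.425; half-tol=0.287, Σhalf²=0.901898
Nominal = 129.010. Worst-case = [129.010 - 2.425, 129.010 + 2.495] = [126.585, 131.505]. RSS = √0.901898 = 0.950.

nominal=129.010 wc=[126.585,131.505] rss=0.950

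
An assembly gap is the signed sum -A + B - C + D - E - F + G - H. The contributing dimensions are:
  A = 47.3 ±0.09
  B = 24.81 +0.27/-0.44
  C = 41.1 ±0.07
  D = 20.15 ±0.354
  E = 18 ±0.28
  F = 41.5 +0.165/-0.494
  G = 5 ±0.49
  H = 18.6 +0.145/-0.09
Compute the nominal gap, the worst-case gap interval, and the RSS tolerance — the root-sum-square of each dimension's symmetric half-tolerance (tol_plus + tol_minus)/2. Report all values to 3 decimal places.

nominal=-116.540 wc=[-118.574,-114.402] rss=0.840

Stack each dimension's contribution:
  -A: nom -47.300 → Σnom=-47.300; wc +0.090/-0.090 → slack +0.090/-0.090; half-tol=0.090, Σhalf²=0.008100
  +B: nom +24.810 → Σnom=-22.490; wc +0.270/-0.440 → slack +0.360/-0.530; half-tol=0.355, Σhalf²=0.134125
  -C: nom -41.100 → Σnom=-63.590; wc +0.070/-0.070 → slack +0.430/-0.600; half-tol=0.070, Σhalf²=0.139025
  +D: nom +20.150 → Σnom=-43.440; wc +0.354/-0.354 → slack +0.784/-0.954; half-tol=0.354, Σhalf²=0.264341
  -E: nom -18.000 → Σnom=-61.440; wc +0.280/-0.280 → slack +1.064/-1.234; half-tol=0.280, Σhalf²=0.342741
  -F: nom -41.500 → Σnom=-102.940; wc +0.494/-0.165 → slack +1.558/-1.399; half-tol=0.330, Σhalf²=0.451311
  +G: nom +5.000 → Σnom=-97.940; wc +0.490/-0.490 → slack +2.048/-1.889; half-tol=0.490, Σhalf²=0.691411
  -H: nom -18.600 → Σnom=-116.540; wc +0.090/-0.145 → slack +2.138/-2.034; half-tol=0.117, Σhalf²=0.705217
Nominal = -116.540. Worst-case = [-116.540 - 2.034, -116.540 + 2.138] = [-118.574, -114.402]. RSS = √0.705217 = 0.840.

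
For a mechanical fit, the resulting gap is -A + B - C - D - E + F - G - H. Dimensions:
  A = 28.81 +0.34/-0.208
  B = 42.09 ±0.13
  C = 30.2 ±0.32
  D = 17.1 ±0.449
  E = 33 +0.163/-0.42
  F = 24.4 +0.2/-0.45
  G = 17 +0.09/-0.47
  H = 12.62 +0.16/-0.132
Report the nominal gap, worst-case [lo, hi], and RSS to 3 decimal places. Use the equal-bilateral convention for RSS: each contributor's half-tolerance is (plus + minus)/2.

Stack each dimension's contribution:
  -A: nom -28.810 → Σnom=-28.810; wc +0.208/-0.340 → slack +0.208/-0.340; half-tol=0.274, Σhalf²=0.075076
  +B: nom +42.090 → Σnom=13.280; wc +0.130/-0.130 → slack +0.338/-0.470; half-tol=0.130, Σhalf²=0.091976
  -C: nom -30.200 → Σnom=-16.920; wc +0.320/-0.320 → slack +0.658/-0.790; half-tol=0.320, Σhalf²=0.194376
  -D: nom -17.100 → Σnom=-34.020; wc +0.449/-0.449 → slack +1.107/-1.239; half-tol=0.449, Σhalf²=0.395977
  -E: nom -33.000 → Σnom=-67.020; wc +0.420/-0.163 → slack +1.527/-1.402; half-tol=0.291, Σhalf²=0.480949
  +F: nom +24.400 → Σnom=-42.620; wc +0.200/-0.450 → slack +1.727/-1.852; half-tol=0.325, Σhalf²=0.586574
  -G: nom -17.000 → Σnom=-59.620; wc +0.470/-0.090 → slack +2.197/-1.942; half-tol=0.280, Σhalf²=0.664974
  -H: nom -12.620 → Σnom=-72.240; wc +0.132/-0.160 → slack +2.329/-2.102; half-tol=0.146, Σhalf²=0.686290
Nominal = -72.240. Worst-case = [-72.240 - 2.102, -72.240 + 2.329] = [-74.342, -69.911]. RSS = √0.686290 = 0.828.

nominal=-72.240 wc=[-74.342,-69.911] rss=0.828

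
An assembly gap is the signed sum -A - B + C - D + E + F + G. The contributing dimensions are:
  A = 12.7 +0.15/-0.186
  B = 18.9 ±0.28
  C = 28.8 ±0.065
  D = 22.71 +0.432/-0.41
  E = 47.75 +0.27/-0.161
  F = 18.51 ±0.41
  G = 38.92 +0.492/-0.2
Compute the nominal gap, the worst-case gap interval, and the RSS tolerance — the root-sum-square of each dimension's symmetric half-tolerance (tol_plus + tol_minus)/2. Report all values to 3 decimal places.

nominal=79.670 wc=[77.972,81.783] rss=0.789

Stack each dimension's contribution:
  -A: nom -12.700 → Σnom=-12.700; wc +0.186/-0.150 → slack +0.186/-0.150; half-tol=0.168, Σhalf²=0.028224
  -B: nom -18.900 → Σnom=-31.600; wc +0.280/-0.280 → slack +0.466/-0.430; half-tol=0.280, Σhalf²=0.106624
  +C: nom +28.800 → Σnom=-2.800; wc +0.065/-0.065 → slack +0.531/-0.495; half-tol=0.065, Σhalf²=0.110849
  -D: nom -22.710 → Σnom=-25.510; wc +0.410/-0.432 → slack +0.941/-0.927; half-tol=0.421, Σhalf²=0.288090
  +E: nom +47.750 → Σnom=22.240; wc +0.270/-0.161 → slack +1.211/-1.088; half-tol=0.216, Σhalf²=0.334530
  +F: nom +18.510 → Σnom=40.750; wc +0.410/-0.410 → slack +1.621/-1.498; half-tol=0.410, Σhalf²=0.502630
  +G: nom +38.920 → Σnom=79.670; wc +0.492/-0.200 → slack +2.113/-1.698; half-tol=0.346, Σhalf²=0.622346
Nominal = 79.670. Worst-case = [79.670 - 1.698, 79.670 + 2.113] = [77.972, 81.783]. RSS = √0.622346 = 0.789.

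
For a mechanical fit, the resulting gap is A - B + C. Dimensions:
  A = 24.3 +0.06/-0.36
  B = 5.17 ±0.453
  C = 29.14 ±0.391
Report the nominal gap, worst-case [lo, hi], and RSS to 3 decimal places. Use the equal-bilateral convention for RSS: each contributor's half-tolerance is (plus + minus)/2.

Stack each dimension's contribution:
  +A: nom +24.300 → Σnom=24.300; wc +0.060/-0.360 → slack +0.060/-0.360; half-tol=0.210, Σhalf²=0.044100
  -B: nom -5.170 → Σnom=19.130; wc +0.453/-0.453 → slack +0.513/-0.813; half-tol=0.453, Σhalf²=0.249309
  +C: nom +29.140 → Σnom=48.270; wc +0.391/-0.391 → slack +0.904/-1.204; half-tol=0.391, Σhalf²=0.402190
Nominal = 48.270. Worst-case = [48.270 - 1.204, 48.270 + 0.904] = [47.066, 49.174]. RSS = √0.402190 = 0.634.

nominal=48.270 wc=[47.066,49.174] rss=0.634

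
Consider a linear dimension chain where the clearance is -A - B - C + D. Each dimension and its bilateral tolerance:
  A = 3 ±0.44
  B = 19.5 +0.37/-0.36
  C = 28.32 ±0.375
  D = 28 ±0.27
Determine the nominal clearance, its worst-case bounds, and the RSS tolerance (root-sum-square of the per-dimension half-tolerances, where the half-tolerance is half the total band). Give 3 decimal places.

nominal=-22.820 wc=[-24.275,-21.375] rss=0.735

Stack each dimension's contribution:
  -A: nom -3.000 → Σnom=-3.000; wc +0.440/-0.440 → slack +0.440/-0.440; half-tol=0.440, Σhalf²=0.193600
  -B: nom -19.500 → Σnom=-22.500; wc +0.360/-0.370 → slack +0.800/-0.810; half-tol=0.365, Σhalf²=0.326825
  -C: nom -28.320 → Σnom=-50.820; wc +0.375/-0.375 → slack +1.175/-1.185; half-tol=0.375, Σhalf²=0.467450
  +D: nom +28.000 → Σnom=-22.820; wc +0.270/-0.270 → slack +1.445/-1.455; half-tol=0.270, Σhalf²=0.540350
Nominal = -22.820. Worst-case = [-22.820 - 1.455, -22.820 + 1.445] = [-24.275, -21.375]. RSS = √0.540350 = 0.735.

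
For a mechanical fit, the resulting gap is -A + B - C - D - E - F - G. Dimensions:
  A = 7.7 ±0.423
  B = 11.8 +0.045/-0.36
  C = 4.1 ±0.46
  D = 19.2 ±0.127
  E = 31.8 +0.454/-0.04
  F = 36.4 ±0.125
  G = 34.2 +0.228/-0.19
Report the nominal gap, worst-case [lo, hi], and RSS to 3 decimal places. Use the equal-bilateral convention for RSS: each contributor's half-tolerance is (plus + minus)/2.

Stack each dimension's contribution:
  -A: nom -7.700 → Σnom=-7.700; wc +0.423/-0.423 → slack +0.423/-0.423; half-tol=0.423, Σhalf²=0.178929
  +B: nom +11.800 → Σnom=4.100; wc +0.045/-0.360 → slack +0.468/-0.783; half-tol=0.202, Σhalf²=0.219935
  -C: nom -4.100 → Σnom=0.000; wc +0.460/-0.460 → slack +0.928/-1.243; half-tol=0.460, Σhalf²=0.431535
  -D: nom -19.200 → Σnom=-19.200; wc +0.127/-0.127 → slack +1.055/-1.370; half-tol=0.127, Σhalf²=0.447664
  -E: nom -31.800 → Σnom=-51.000; wc +0.040/-0.454 → slack +1.095/-1.824; half-tol=0.247, Σhalf²=0.508673
  -F: nom -36.400 → Σnom=-87.400; wc +0.125/-0.125 → slack +1.220/-1.949; half-tol=0.125, Σhalf²=0.524298
  -G: nom -34.200 → Σnom=-121.600; wc +0.190/-0.228 → slack +1.410/-2.177; half-tol=0.209, Σhalf²=0.567979
Nominal = -121.600. Worst-case = [-121.600 - 2.177, -121.600 + 1.410] = [-123.777, -120.190]. RSS = √0.567979 = 0.754.

nominal=-121.600 wc=[-123.777,-120.190] rss=0.754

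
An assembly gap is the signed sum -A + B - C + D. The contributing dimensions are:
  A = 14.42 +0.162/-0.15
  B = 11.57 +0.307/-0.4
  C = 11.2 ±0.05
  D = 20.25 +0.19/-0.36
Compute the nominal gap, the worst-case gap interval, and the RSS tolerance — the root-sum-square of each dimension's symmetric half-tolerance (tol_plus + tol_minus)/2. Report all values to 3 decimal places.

Stack each dimension's contribution:
  -A: nom -14.420 → Σnom=-14.420; wc +0.150/-0.162 → slack +0.150/-0.162; half-tol=0.156, Σhalf²=0.024336
  +B: nom +11.570 → Σnom=-2.850; wc +0.307/-0.400 → slack +0.457/-0.562; half-tol=0.354, Σhalf²=0.149298
  -C: nom -11.200 → Σnom=-14.050; wc +0.050/-0.050 → slack +0.507/-0.612; half-tol=0.050, Σhalf²=0.151798
  +D: nom +20.250 → Σnom=6.200; wc +0.190/-0.360 → slack +0.697/-0.972; half-tol=0.275, Σhalf²=0.227423
Nominal = 6.200. Worst-case = [6.200 - 0.972, 6.200 + 0.697] = [5.228, 6.897]. RSS = √0.227423 = 0.477.

nominal=6.200 wc=[5.228,6.897] rss=0.477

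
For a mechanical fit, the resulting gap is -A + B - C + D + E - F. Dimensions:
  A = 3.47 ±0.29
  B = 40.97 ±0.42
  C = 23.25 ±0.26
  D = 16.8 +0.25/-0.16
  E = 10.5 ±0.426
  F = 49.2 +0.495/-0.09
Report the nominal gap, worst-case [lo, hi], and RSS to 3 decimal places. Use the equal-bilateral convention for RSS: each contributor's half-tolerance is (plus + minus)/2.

nominal=-7.650 wc=[-9.701,-5.914] rss=0.798

Stack each dimension's contribution:
  -A: nom -3.470 → Σnom=-3.470; wc +0.290/-0.290 → slack +0.290/-0.290; half-tol=0.290, Σhalf²=0.084100
  +B: nom +40.970 → Σnom=37.500; wc +0.420/-0.420 → slack +0.710/-0.710; half-tol=0.420, Σhalf²=0.260500
  -C: nom -23.250 → Σnom=14.250; wc +0.260/-0.260 → slack +0.970/-0.970; half-tol=0.260, Σhalf²=0.328100
  +D: nom +16.800 → Σnom=31.050; wc +0.250/-0.160 → slack +1.220/-1.130; half-tol=0.205, Σhalf²=0.370125
  +E: nom +10.500 → Σnom=41.550; wc +0.426/-0.426 → slack +1.646/-1.556; half-tol=0.426, Σhalf²=0.551601
  -F: nom -49.200 → Σnom=-7.650; wc +0.090/-0.495 → slack +1.736/-2.051; half-tol=0.292, Σhalf²=0.637157
Nominal = -7.650. Worst-case = [-7.650 - 2.051, -7.650 + 1.736] = [-9.701, -5.914]. RSS = √0.637157 = 0.798.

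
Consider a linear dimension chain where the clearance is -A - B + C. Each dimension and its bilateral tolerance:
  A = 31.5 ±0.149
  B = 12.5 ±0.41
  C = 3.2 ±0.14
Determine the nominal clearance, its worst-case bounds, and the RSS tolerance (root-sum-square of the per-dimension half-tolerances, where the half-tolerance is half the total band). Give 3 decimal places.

nominal=-40.800 wc=[-41.499,-40.101] rss=0.458

Stack each dimension's contribution:
  -A: nom -31.500 → Σnom=-31.500; wc +0.149/-0.149 → slack +0.149/-0.149; half-tol=0.149, Σhalf²=0.022201
  -B: nom -12.500 → Σnom=-44.000; wc +0.410/-0.410 → slack +0.559/-0.559; half-tol=0.410, Σhalf²=0.190301
  +C: nom +3.200 → Σnom=-40.800; wc +0.140/-0.140 → slack +0.699/-0.699; half-tol=0.140, Σhalf²=0.209901
Nominal = -40.800. Worst-case = [-40.800 - 0.699, -40.800 + 0.699] = [-41.499, -40.101]. RSS = √0.209901 = 0.458.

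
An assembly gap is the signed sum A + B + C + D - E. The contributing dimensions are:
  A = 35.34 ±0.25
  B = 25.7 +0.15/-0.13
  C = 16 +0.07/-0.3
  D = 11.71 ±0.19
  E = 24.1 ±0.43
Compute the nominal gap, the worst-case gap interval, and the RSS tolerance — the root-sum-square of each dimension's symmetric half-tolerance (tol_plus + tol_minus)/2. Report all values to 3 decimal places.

nominal=64.650 wc=[63.350,65.740] rss=0.581

Stack each dimension's contribution:
  +A: nom +35.340 → Σnom=35.340; wc +0.250/-0.250 → slack +0.250/-0.250; half-tol=0.250, Σhalf²=0.062500
  +B: nom +25.700 → Σnom=61.040; wc +0.150/-0.130 → slack +0.400/-0.380; half-tol=0.140, Σhalf²=0.082100
  +C: nom +16.000 → Σnom=77.040; wc +0.070/-0.300 → slack +0.470/-0.680; half-tol=0.185, Σhalf²=0.116325
  +D: nom +11.710 → Σnom=88.750; wc +0.190/-0.190 → slack +0.660/-0.870; half-tol=0.190, Σhalf²=0.152425
  -E: nom -24.100 → Σnom=64.650; wc +0.430/-0.430 → slack +1.090/-1.300; half-tol=0.430, Σhalf²=0.337325
Nominal = 64.650. Worst-case = [64.650 - 1.300, 64.650 + 1.090] = [63.350, 65.740]. RSS = √0.337325 = 0.581.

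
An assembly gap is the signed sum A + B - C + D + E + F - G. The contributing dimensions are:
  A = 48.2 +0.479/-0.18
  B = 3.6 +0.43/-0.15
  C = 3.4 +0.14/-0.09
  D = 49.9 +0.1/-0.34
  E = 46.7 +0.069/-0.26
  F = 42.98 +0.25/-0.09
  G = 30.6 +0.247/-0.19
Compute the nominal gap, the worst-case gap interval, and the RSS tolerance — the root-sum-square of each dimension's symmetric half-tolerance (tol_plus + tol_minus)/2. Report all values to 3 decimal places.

nominal=157.380 wc=[155.973,158.988] rss=0.598

Stack each dimension's contribution:
  +A: nom +48.200 → Σnom=48.200; wc +0.479/-0.180 → slack +0.479/-0.180; half-tol=0.330, Σhalf²=0.108570
  +B: nom +3.600 → Σnom=51.800; wc +0.430/-0.150 → slack +0.909/-0.330; half-tol=0.290, Σhalf²=0.192670
  -C: nom -3.400 → Σnom=48.400; wc +0.090/-0.140 → slack +0.999/-0.470; half-tol=0.115, Σhalf²=0.205895
  +D: nom +49.900 → Σnom=98.300; wc +0.100/-0.340 → slack +1.099/-0.810; half-tol=0.220, Σhalf²=0.254295
  +E: nom +46.700 → Σnom=145.000; wc +0.069/-0.260 → slack +1.168/-1.070; half-tol=0.165, Σhalf²=0.281355
  +F: nom +42.980 → Σnom=187.980; wc +0.250/-0.090 → slack +1.418/-1.160; half-tol=0.170, Σhalf²=0.310255
  -G: nom -30.600 → Σnom=157.380; wc +0.190/-0.247 → slack +1.608/-1.407; half-tol=0.218, Σhalf²=0.357998
Nominal = 157.380. Worst-case = [157.380 - 1.407, 157.380 + 1.608] = [155.973, 158.988]. RSS = √0.357998 = 0.598.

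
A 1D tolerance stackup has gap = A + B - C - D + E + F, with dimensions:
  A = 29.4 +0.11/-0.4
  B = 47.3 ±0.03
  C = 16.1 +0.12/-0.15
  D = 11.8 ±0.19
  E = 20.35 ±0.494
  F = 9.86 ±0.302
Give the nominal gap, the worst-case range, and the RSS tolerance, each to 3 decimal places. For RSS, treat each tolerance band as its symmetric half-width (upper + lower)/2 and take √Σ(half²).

nominal=79.010 wc=[77.474,80.286] rss=0.675

Stack each dimension's contribution:
  +A: nom +29.400 → Σnom=29.400; wc +0.110/-0.400 → slack +0.110/-0.400; half-tol=0.255, Σhalf²=0.065025
  +B: nom +47.300 → Σnom=76.700; wc +0.030/-0.030 → slack +0.140/-0.430; half-tol=0.030, Σhalf²=0.065925
  -C: nom -16.100 → Σnom=60.600; wc +0.150/-0.120 → slack +0.290/-0.550; half-tol=0.135, Σhalf²=0.084150
  -D: nom -11.800 → Σnom=48.800; wc +0.190/-0.190 → slack +0.480/-0.740; half-tol=0.190, Σhalf²=0.120250
  +E: nom +20.350 → Σnom=69.150; wc +0.494/-0.494 → slack +0.974/-1.234; half-tol=0.494, Σhalf²=0.364286
  +F: nom +9.860 → Σnom=79.010; wc +0.302/-0.302 → slack +1.276/-1.536; half-tol=0.302, Σhalf²=0.455490
Nominal = 79.010. Worst-case = [79.010 - 1.536, 79.010 + 1.276] = [77.474, 80.286]. RSS = √0.455490 = 0.675.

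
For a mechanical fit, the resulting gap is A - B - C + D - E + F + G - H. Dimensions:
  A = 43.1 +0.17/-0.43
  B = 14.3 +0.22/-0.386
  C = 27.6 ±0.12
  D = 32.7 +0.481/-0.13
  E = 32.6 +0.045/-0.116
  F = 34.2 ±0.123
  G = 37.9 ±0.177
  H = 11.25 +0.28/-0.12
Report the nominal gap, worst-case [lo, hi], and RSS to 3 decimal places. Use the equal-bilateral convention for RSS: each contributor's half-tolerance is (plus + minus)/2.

nominal=62.150 wc=[60.625,63.843] rss=0.618

Stack each dimension's contribution:
  +A: nom +43.100 → Σnom=43.100; wc +0.170/-0.430 → slack +0.170/-0.430; half-tol=0.300, Σhalf²=0.090000
  -B: nom -14.300 → Σnom=28.800; wc +0.386/-0.220 → slack +0.556/-0.650; half-tol=0.303, Σhalf²=0.181809
  -C: nom -27.600 → Σnom=1.200; wc +0.120/-0.120 → slack +0.676/-0.770; half-tol=0.120, Σhalf²=0.196209
  +D: nom +32.700 → Σnom=33.900; wc +0.481/-0.130 → slack +1.157/-0.900; half-tol=0.305, Σhalf²=0.289539
  -E: nom -32.600 → Σnom=1.300; wc +0.116/-0.045 → slack +1.273/-0.945; half-tol=0.081, Σhalf²=0.296019
  +F: nom +34.200 → Σnom=35.500; wc +0.123/-0.123 → slack +1.396/-1.068; half-tol=0.123, Σhalf²=0.311148
  +G: nom +37.900 → Σnom=73.400; wc +0.177/-0.177 → slack +1.573/-1.245; half-tol=0.177, Σhalf²=0.342477
  -H: nom -11.250 → Σnom=62.150; wc +0.120/-0.280 → slack +1.693/-1.525; half-tol=0.200, Σhalf²=0.382478
Nominal = 62.150. Worst-case = [62.150 - 1.525, 62.150 + 1.693] = [60.625, 63.843]. RSS = √0.382478 = 0.618.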